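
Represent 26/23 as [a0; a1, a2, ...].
[1; 7, 1, 2]

Euclidean algorithm steps:
26 = 1 × 23 + 3
23 = 7 × 3 + 2
3 = 1 × 2 + 1
2 = 2 × 1 + 0
Continued fraction: [1; 7, 1, 2]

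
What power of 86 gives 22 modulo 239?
42

Baby-step giant-step with step n = ⌈√239⌉ = 16.
Baby steps 86^j mod 239 (j:value) for j=0..15: 0:1, 1:86, 2:226, 3:77, 4:169, 5:194, 6:193, 7:107, 8:120, 9:43, 10:113, 11:158, 12:204, 13:97, 14:216, 15:173.
Giant-step multiplier: 86^(-16) ≡ 86^(238-16) = 86^222 ≡ 4 (mod 239).
Giant steps γ_i = 22·4^i mod 239: γ_0=22, γ_1=88, γ_2=113 (in table at j=10).
x = i·n + j = 2·16 + 10 = 42.
Check: 86^42 ≡ 22 (mod 239).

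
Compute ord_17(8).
8

17 is prime, so ord(8) divides φ(17) = 16.
Divisors of 16: 1, 2, 4, 8, 16.
Repeated squaring: 8^1 ≡ 8, 8^2 ≡ 13, 8^4 ≡ 16, 8^8 ≡ 1, 8^16 ≡ 1 (mod 17).
Test 8^d mod 17 for each divisor d in increasing order:
8^1 ≡ 8
8^2 ≡ 13
8^4 ≡ 16
8^8 ≡ 1  ← first divisor giving 1
The order is 8.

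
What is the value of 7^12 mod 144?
1

Repeated squaring. Binary of 12 = 1100.
7^1 ≡ 7 (mod 144); 7^2 ≡ 49 (mod 144); 7^4 ≡ 97 (mod 144); 7^8 ≡ 49 (mod 144)
7^12 = 7^4 × 7^8 ≡ 1 (mod 144)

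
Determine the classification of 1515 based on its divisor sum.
deficient

Proper divisors of 1515: sum = 1 + 3 + 5 + 15 + 101 + 303 + 505 = 933
Since 933 < 1515, 1515 is deficient.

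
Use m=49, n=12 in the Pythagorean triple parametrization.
(2257, 1176, 2545)

Euclid's formula: a = m² - n², b = 2mn, c = m² + n²
m = 49, n = 12
a = 49² - 12² = 2401 - 144 = 2257
b = 2 × 49 × 12 = 1176
c = 49² + 12² = 2401 + 144 = 2545
Verification: 2257² + 1176² = 5094049 + 1382976 = 6477025 = 2545² ✓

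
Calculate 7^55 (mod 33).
10

Repeated squaring. Binary of 55 = 110111.
7^1 ≡ 7 (mod 33); 7^2 ≡ 16 (mod 33); 7^4 ≡ 25 (mod 33); 7^8 ≡ 31 (mod 33); 7^16 ≡ 4 (mod 33); 7^32 ≡ 16 (mod 33)
7^55 = 7^1 × 7^2 × 7^4 × 7^16 × 7^32 ≡ 10 (mod 33)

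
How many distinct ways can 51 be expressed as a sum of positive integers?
239943

p(n) counts ways to write n as a sum of positive integers (order ignored).
Euler's pentagonal recurrence: p(k) = p(k-1) + p(k-2) - p(k-5) - p(k-7) + p(k-12) + p(k-15) - ... (offsets j(3j∓1)/2, signs ++--, p(0)=1, p(<0)=0).
DP table for k = 0..50: p(0)=1, p(1)=1, p(2)=2, p(3)=3, p(4)=5, p(5)=7, p(6)=11, p(7)=15, p(8)=22, p(9)=30, p(10)=42, p(11)=56, p(12)=77, p(13)=101, p(14)=135, p(15)=176, p(16)=231, p(17)=297, p(18)=385, p(19)=490, p(20)=627, p(21)=792, p(22)=1002, p(23)=1255, p(24)=1575, p(25)=1958, p(26)=2436, p(27)=3010, p(28)=3718, p(29)=4565, p(30)=5604, p(31)=6842, p(32)=8349, p(33)=10143, p(34)=12310, p(35)=14883, p(36)=17977, p(37)=21637, p(38)=26015, p(39)=31185, p(40)=37338, p(41)=44583, p(42)=53174, p(43)=63261, p(44)=75175, p(45)=89134, p(46)=105558, p(47)=124754, p(48)=147273, p(49)=173525, p(50)=204226.
Final step: p(51) = p(50) + p(49) - p(46) - p(44) + p(39) + p(36) - p(29) - p(25) + p(16) + p(11) - p(0)
= 204226 + 173525 - 105558 - 75175 + 31185 + 17977 - 4565 - 1958 + 231 + 56 - 1
= 239943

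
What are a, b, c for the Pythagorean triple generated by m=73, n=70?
(429, 10220, 10229)

Euclid's formula: a = m² - n², b = 2mn, c = m² + n²
m = 73, n = 70
a = 73² - 70² = 5329 - 4900 = 429
b = 2 × 73 × 70 = 10220
c = 73² + 70² = 5329 + 4900 = 10229
Verification: 429² + 10220² = 184041 + 104448400 = 104632441 = 10229² ✓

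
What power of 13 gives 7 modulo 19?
12

Baby-step giant-step with step n = ⌈√19⌉ = 5.
Baby steps 13^j mod 19 (j:value) for j=0..4: 0:1, 1:13, 2:17, 3:12, 4:4.
Giant-step multiplier: 13^(-5) ≡ 13^(18-5) = 13^13 ≡ 15 (mod 19).
Giant steps γ_i = 7·15^i mod 19: γ_0=7, γ_1=10, γ_2=17 (in table at j=2).
x = i·n + j = 2·5 + 2 = 12.
Check: 13^12 ≡ 7 (mod 19).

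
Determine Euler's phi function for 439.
438

439 = 439
φ(n) = n × ∏(1 - 1/p) for each prime p dividing n
φ(439) = 439 × (1 - 1/439) = 438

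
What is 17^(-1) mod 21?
5

gcd(17, 21) = 1, so the inverse exists.
Extended Euclidean algorithm on (21, 17):
21 = 1 × 17 + 4  ⟹  4 = (1)·21 + (-1)·17
17 = 4 × 4 + 1  ⟹  1 = (-4)·21 + (5)·17
So (5)·17 ≡ 1 (mod 21), i.e. 17^(-1) ≡ 5 (mod 21).
Check: 17 × 5 = 85 ≡ 1 (mod 21)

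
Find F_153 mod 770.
398

Matrix identity: Q^n = [[F_(n+1), F_n], [F_n, F_(n-1)]] with Q = [[1,1],[1,0]].
n = 153 = 10011001₂. Square-and-multiply, entries mod 770:
Q^1 = [[1,1],[1,0]]
Q^2 = (Q^1)² = [[2,1],[1,1]]
Q^4 = (Q^2)² = [[5,3],[3,2]]
Q^9 = (Q^4)²·Q = [[55,34],[34,21]]
Q^19 = (Q^9)²·Q = [[605,331],[331,274]]
Q^38 = (Q^19)² = [[496,659],[659,607]]
Q^76 = (Q^38)² = [[387,767],[767,390]]
Q^153 = (Q^76)²·Q = [[377,398],[398,749]]
F_153 mod 770 = Q^153[0][1] = 398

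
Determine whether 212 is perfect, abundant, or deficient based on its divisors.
deficient

Proper divisors of 212: sum = 1 + 2 + 4 + 53 + 106 = 166
Since 166 < 212, 212 is deficient.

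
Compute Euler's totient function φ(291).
192

291 = 3 × 97
φ(n) = n × ∏(1 - 1/p) for each prime p dividing n
φ(291) = 291 × (1 - 1/3) × (1 - 1/97) = 192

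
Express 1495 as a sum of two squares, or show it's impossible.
Not possible

Factorization: 1495 = 5 × 13 × 23
By Fermat: n is sum of two squares iff every prime p ≡ 3 (mod 4) appears to even power.
Prime(s) ≡ 3 (mod 4) with odd exponent: [(23, 1)]
Therefore 1495 cannot be expressed as a² + b².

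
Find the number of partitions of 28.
3718

p(n) counts ways to write n as a sum of positive integers (order ignored).
Euler's pentagonal recurrence: p(k) = p(k-1) + p(k-2) - p(k-5) - p(k-7) + p(k-12) + p(k-15) - ... (offsets j(3j∓1)/2, signs ++--, p(0)=1, p(<0)=0).
DP table for k = 0..27: p(0)=1, p(1)=1, p(2)=2, p(3)=3, p(4)=5, p(5)=7, p(6)=11, p(7)=15, p(8)=22, p(9)=30, p(10)=42, p(11)=56, p(12)=77, p(13)=101, p(14)=135, p(15)=176, p(16)=231, p(17)=297, p(18)=385, p(19)=490, p(20)=627, p(21)=792, p(22)=1002, p(23)=1255, p(24)=1575, p(25)=1958, p(26)=2436, p(27)=3010.
Final step: p(28) = p(27) + p(26) - p(23) - p(21) + p(16) + p(13) - p(6) - p(2)
= 3010 + 2436 - 1255 - 792 + 231 + 101 - 11 - 2
= 3718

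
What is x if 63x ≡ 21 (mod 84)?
x ≡ 3 (mod 4)

gcd(63, 84) = 21, which divides 21, so solutions exist.
Divide through by 21: 3x ≡ 1 (mod 4).
Find 3^(-1) mod 4 by the extended Euclidean algorithm:
4 = 1 × 3 + 1  ⟹  1 = (1)·4 + (-1)·3
So (-1)·3 ≡ 1 (mod 4), i.e. 3^(-1) ≡ -1 ≡ 3 (mod 4).
x ≡ 3 × 1 = 3 ≡ 3 (mod 4).
Check: 63 × 3 = 189 ≡ 21 (mod 84).
x ≡ 3 (mod 4), giving 21 solutions mod 84.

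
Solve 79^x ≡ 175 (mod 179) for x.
73

Baby-step giant-step with step n = ⌈√179⌉ = 14.
Baby steps 79^j mod 179 (j:value) for j=0..13: 0:1, 1:79, 2:155, 3:73, 4:39, 5:38, 6:138, 7:162, 8:89, 9:50, 10:12, 11:53, 12:70, 13:160.
Giant-step multiplier: 79^(-14) ≡ 79^(178-14) = 79^164 ≡ 83 (mod 179).
Giant steps γ_i = 175·83^i mod 179: γ_0=175, γ_1=26, γ_2=10, γ_3=114, γ_4=154, γ_5=73 (in table at j=3).
x = i·n + j = 5·14 + 3 = 73.
Check: 79^73 ≡ 175 (mod 179).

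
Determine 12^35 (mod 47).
24

Repeated squaring. Binary of 35 = 100011.
12^1 ≡ 12 (mod 47); 12^2 ≡ 3 (mod 47); 12^4 ≡ 9 (mod 47); 12^8 ≡ 34 (mod 47); 12^16 ≡ 28 (mod 47); 12^32 ≡ 32 (mod 47)
12^35 = 12^1 × 12^2 × 12^32 ≡ 24 (mod 47)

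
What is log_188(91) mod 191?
113

Baby-step giant-step with step n = ⌈√191⌉ = 14.
Baby steps 188^j mod 191 (j:value) for j=0..13: 0:1, 1:188, 2:9, 3:164, 4:81, 5:139, 6:156, 7:105, 8:67, 9:181, 10:30, 11:101, 12:79, 13:145.
Giant-step multiplier: 188^(-14) ≡ 188^(190-14) = 188^176 ≡ 18 (mod 191).
Giant steps γ_i = 91·18^i mod 191: γ_0=91, γ_1=110, γ_2=70, γ_3=114, γ_4=142, γ_5=73, γ_6=168, γ_7=159, γ_8=188 (in table at j=1).
x = i·n + j = 8·14 + 1 = 113.
Check: 188^113 ≡ 91 (mod 191).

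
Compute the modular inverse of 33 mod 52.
41

gcd(33, 52) = 1, so the inverse exists.
Extended Euclidean algorithm on (52, 33):
52 = 1 × 33 + 19  ⟹  19 = (1)·52 + (-1)·33
33 = 1 × 19 + 14  ⟹  14 = (-1)·52 + (2)·33
19 = 1 × 14 + 5  ⟹  5 = (2)·52 + (-3)·33
14 = 2 × 5 + 4  ⟹  4 = (-5)·52 + (8)·33
5 = 1 × 4 + 1  ⟹  1 = (7)·52 + (-11)·33
So (-11)·33 ≡ 1 (mod 52), i.e. 33^(-1) ≡ -11 ≡ 41 (mod 52).
Check: 33 × 41 = 1353 ≡ 1 (mod 52)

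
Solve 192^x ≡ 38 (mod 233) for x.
128

Baby-step giant-step with step n = ⌈√233⌉ = 16.
Baby steps 192^j mod 233 (j:value) for j=0..15: 0:1, 1:192, 2:50, 3:47, 4:170, 5:20, 6:112, 7:68, 8:8, 9:138, 10:167, 11:143, 12:195, 13:160, 14:197, 15:78.
Giant-step multiplier: 192^(-16) ≡ 192^(232-16) = 192^216 ≡ 142 (mod 233).
Giant steps γ_i = 38·142^i mod 233: γ_0=38, γ_1=37, γ_2=128, γ_3=2, γ_4=51, γ_5=19, γ_6=135, γ_7=64, γ_8=1 (in table at j=0).
x = i·n + j = 8·16 + 0 = 128.
Check: 192^128 ≡ 38 (mod 233).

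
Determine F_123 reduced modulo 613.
275

Matrix identity: Q^n = [[F_(n+1), F_n], [F_n, F_(n-1)]] with Q = [[1,1],[1,0]].
n = 123 = 1111011₂. Square-and-multiply, entries mod 613:
Q^1 = [[1,1],[1,0]]
Q^3 = (Q^1)²·Q = [[3,2],[2,1]]
Q^7 = (Q^3)²·Q = [[21,13],[13,8]]
Q^15 = (Q^7)²·Q = [[374,610],[610,377]]
Q^30 = (Q^15)² = [[121,199],[199,535]]
Q^61 = (Q^30)²·Q = [[273,298],[298,588]]
Q^123 = (Q^61)²·Q = [[6,275],[275,344]]
F_123 mod 613 = Q^123[0][1] = 275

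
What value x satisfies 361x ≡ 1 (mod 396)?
181

gcd(361, 396) = 1, so the inverse exists.
Extended Euclidean algorithm on (396, 361):
396 = 1 × 361 + 35  ⟹  35 = (1)·396 + (-1)·361
361 = 10 × 35 + 11  ⟹  11 = (-10)·396 + (11)·361
35 = 3 × 11 + 2  ⟹  2 = (31)·396 + (-34)·361
11 = 5 × 2 + 1  ⟹  1 = (-165)·396 + (181)·361
So (181)·361 ≡ 1 (mod 396), i.e. 361^(-1) ≡ 181 (mod 396).
Check: 361 × 181 = 65341 ≡ 1 (mod 396)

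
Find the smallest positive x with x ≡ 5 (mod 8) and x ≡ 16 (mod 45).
61

Using Chinese Remainder Theorem:
M = 8 × 45 = 360
M1 = 45, M2 = 8
y1 = 45^(-1) mod 8 = 5
y2 = 8^(-1) mod 45 = 17
x = (5×45×5 + 16×8×17) mod 360 = 61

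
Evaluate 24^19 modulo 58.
36

Repeated squaring. Binary of 19 = 10011.
24^1 ≡ 24 (mod 58); 24^2 ≡ 54 (mod 58); 24^4 ≡ 16 (mod 58); 24^8 ≡ 24 (mod 58); 24^16 ≡ 54 (mod 58)
24^19 = 24^1 × 24^2 × 24^16 ≡ 36 (mod 58)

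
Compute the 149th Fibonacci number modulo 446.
175

Matrix identity: Q^n = [[F_(n+1), F_n], [F_n, F_(n-1)]] with Q = [[1,1],[1,0]].
n = 149 = 10010101₂. Square-and-multiply, entries mod 446:
Q^1 = [[1,1],[1,0]]
Q^2 = (Q^1)² = [[2,1],[1,1]]
Q^4 = (Q^2)² = [[5,3],[3,2]]
Q^9 = (Q^4)²·Q = [[55,34],[34,21]]
Q^18 = (Q^9)² = [[167,354],[354,259]]
Q^37 = (Q^18)²·Q = [[283,227],[227,56]]
Q^74 = (Q^37)² = [[48,241],[241,253]]
Q^149 = (Q^74)²·Q = [[18,175],[175,289]]
F_149 mod 446 = Q^149[0][1] = 175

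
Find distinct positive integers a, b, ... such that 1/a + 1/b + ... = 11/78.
1/8 + 1/63 + 1/6552

Greedy algorithm:
11/78: ceiling(78/11) = 8, use 1/8
5/312: ceiling(312/5) = 63, use 1/63
1/6552: ceiling(6552/1) = 6552, use 1/6552
Result: 11/78 = 1/8 + 1/63 + 1/6552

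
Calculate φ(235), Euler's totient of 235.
184

235 = 5 × 47
φ(n) = n × ∏(1 - 1/p) for each prime p dividing n
φ(235) = 235 × (1 - 1/5) × (1 - 1/47) = 184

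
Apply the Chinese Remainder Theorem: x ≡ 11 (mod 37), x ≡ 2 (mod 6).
122

Using Chinese Remainder Theorem:
M = 37 × 6 = 222
M1 = 6, M2 = 37
y1 = 6^(-1) mod 37 = 31
y2 = 37^(-1) mod 6 = 1
x = (11×6×31 + 2×37×1) mod 222 = 122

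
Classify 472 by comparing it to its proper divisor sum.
deficient

Proper divisors of 472: sum = 1 + 2 + 4 + 8 + 59 + 118 + 236 = 428
Since 428 < 472, 472 is deficient.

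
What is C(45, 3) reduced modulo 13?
7

Using Lucas' theorem:
Write n=45 and k=3 in base 13:
n in base 13: [3, 6]
k in base 13: [0, 3]
C(45,3) mod 13 = ∏ C(n_i, k_i) mod 13
Digit binomials (mod 13): C(3,0) = 1; C(6,3) = 20 ≡ 7
Product: 1 × 7 = 7 ≡ 7 (mod 13)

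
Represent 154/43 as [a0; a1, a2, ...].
[3; 1, 1, 2, 1, 1, 3]

Euclidean algorithm steps:
154 = 3 × 43 + 25
43 = 1 × 25 + 18
25 = 1 × 18 + 7
18 = 2 × 7 + 4
7 = 1 × 4 + 3
4 = 1 × 3 + 1
3 = 3 × 1 + 0
Continued fraction: [3; 1, 1, 2, 1, 1, 3]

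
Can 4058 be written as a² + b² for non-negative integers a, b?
43² + 47² (a=43, b=47)

Factorization: 4058 = 2 × 2029
By Fermat: n is sum of two squares iff every prime p ≡ 3 (mod 4) appears to even power.
All primes ≡ 3 (mod 4) appear to even power.
Search a = 0, 1, 2, … for 4058 - a² a perfect square: first hit at a = 43: 4058 - 1849 = 2209 = 47².
4058 = 43² + 47² = 1849 + 2209 ✓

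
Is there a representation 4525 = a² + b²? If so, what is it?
6² + 67² (a=6, b=67)

Factorization: 4525 = 5^2 × 181
By Fermat: n is sum of two squares iff every prime p ≡ 3 (mod 4) appears to even power.
All primes ≡ 3 (mod 4) appear to even power.
Search a = 0, 1, 2, … for 4525 - a² a perfect square: first hit at a = 6: 4525 - 36 = 4489 = 67².
4525 = 6² + 67² = 36 + 4489 ✓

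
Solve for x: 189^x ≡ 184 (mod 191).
114

Baby-step giant-step with step n = ⌈√191⌉ = 14.
Baby steps 189^j mod 191 (j:value) for j=0..13: 0:1, 1:189, 2:4, 3:183, 4:16, 5:159, 6:64, 7:63, 8:65, 9:61, 10:69, 11:53, 12:85, 13:21.
Giant-step multiplier: 189^(-14) ≡ 189^(190-14) = 189^176 ≡ 50 (mod 191).
Giant steps γ_i = 184·50^i mod 191: γ_0=184, γ_1=32, γ_2=72, γ_3=162, γ_4=78, γ_5=80, γ_6=180, γ_7=23, γ_8=4 (in table at j=2).
x = i·n + j = 8·14 + 2 = 114.
Check: 189^114 ≡ 184 (mod 191).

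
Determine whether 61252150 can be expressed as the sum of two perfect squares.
Not possible

Factorization: 61252150 = 2 × 5^2 × 107^3
By Fermat: n is sum of two squares iff every prime p ≡ 3 (mod 4) appears to even power.
Prime(s) ≡ 3 (mod 4) with odd exponent: [(107, 3)]
Therefore 61252150 cannot be expressed as a² + b².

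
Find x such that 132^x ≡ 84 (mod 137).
9

Baby-step giant-step with step n = ⌈√137⌉ = 12.
Baby steps 132^j mod 137 (j:value) for j=0..11: 0:1, 1:132, 2:25, 3:12, 4:77, 5:26, 6:7, 7:102, 8:38, 9:84, 10:128, 11:45.
h = 84 is already in the table at j=9, so x = 9.
Check: 132^9 ≡ 84 (mod 137).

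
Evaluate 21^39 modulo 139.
94

Repeated squaring. Binary of 39 = 100111.
21^1 ≡ 21 (mod 139); 21^2 ≡ 24 (mod 139); 21^4 ≡ 20 (mod 139); 21^8 ≡ 122 (mod 139); 21^16 ≡ 11 (mod 139); 21^32 ≡ 121 (mod 139)
21^39 = 21^1 × 21^2 × 21^4 × 21^32 ≡ 94 (mod 139)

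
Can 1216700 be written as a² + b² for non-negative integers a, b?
Not possible

Factorization: 1216700 = 2^2 × 5^2 × 23^3
By Fermat: n is sum of two squares iff every prime p ≡ 3 (mod 4) appears to even power.
Prime(s) ≡ 3 (mod 4) with odd exponent: [(23, 3)]
Therefore 1216700 cannot be expressed as a² + b².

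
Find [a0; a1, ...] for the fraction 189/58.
[3; 3, 1, 6, 2]

Euclidean algorithm steps:
189 = 3 × 58 + 15
58 = 3 × 15 + 13
15 = 1 × 13 + 2
13 = 6 × 2 + 1
2 = 2 × 1 + 0
Continued fraction: [3; 3, 1, 6, 2]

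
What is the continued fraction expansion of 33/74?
[0; 2, 4, 8]

Euclidean algorithm steps:
33 = 0 × 74 + 33
74 = 2 × 33 + 8
33 = 4 × 8 + 1
8 = 8 × 1 + 0
Continued fraction: [0; 2, 4, 8]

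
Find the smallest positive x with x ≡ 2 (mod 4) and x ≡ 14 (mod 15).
14

Using Chinese Remainder Theorem:
M = 4 × 15 = 60
M1 = 15, M2 = 4
y1 = 15^(-1) mod 4 = 3
y2 = 4^(-1) mod 15 = 4
x = (2×15×3 + 14×4×4) mod 60 = 14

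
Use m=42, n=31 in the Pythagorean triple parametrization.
(803, 2604, 2725)

Euclid's formula: a = m² - n², b = 2mn, c = m² + n²
m = 42, n = 31
a = 42² - 31² = 1764 - 961 = 803
b = 2 × 42 × 31 = 2604
c = 42² + 31² = 1764 + 961 = 2725
Verification: 803² + 2604² = 644809 + 6780816 = 7425625 = 2725² ✓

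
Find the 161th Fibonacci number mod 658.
1

Matrix identity: Q^n = [[F_(n+1), F_n], [F_n, F_(n-1)]] with Q = [[1,1],[1,0]].
n = 161 = 10100001₂. Square-and-multiply, entries mod 658:
Q^1 = [[1,1],[1,0]]
Q^2 = (Q^1)² = [[2,1],[1,1]]
Q^5 = (Q^2)²·Q = [[8,5],[5,3]]
Q^10 = (Q^5)² = [[89,55],[55,34]]
Q^20 = (Q^10)² = [[418,185],[185,233]]
Q^40 = (Q^20)² = [[363,21],[21,342]]
Q^80 = (Q^40)² = [[610,329],[329,281]]
Q^161 = (Q^80)²·Q = [[330,1],[1,329]]
F_161 mod 658 = Q^161[0][1] = 1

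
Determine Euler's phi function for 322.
132

322 = 2 × 7 × 23
φ(n) = n × ∏(1 - 1/p) for each prime p dividing n
φ(322) = 322 × (1 - 1/2) × (1 - 1/7) × (1 - 1/23) = 132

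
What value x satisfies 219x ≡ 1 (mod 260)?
19

gcd(219, 260) = 1, so the inverse exists.
Extended Euclidean algorithm on (260, 219):
260 = 1 × 219 + 41  ⟹  41 = (1)·260 + (-1)·219
219 = 5 × 41 + 14  ⟹  14 = (-5)·260 + (6)·219
41 = 2 × 14 + 13  ⟹  13 = (11)·260 + (-13)·219
14 = 1 × 13 + 1  ⟹  1 = (-16)·260 + (19)·219
So (19)·219 ≡ 1 (mod 260), i.e. 219^(-1) ≡ 19 (mod 260).
Check: 219 × 19 = 4161 ≡ 1 (mod 260)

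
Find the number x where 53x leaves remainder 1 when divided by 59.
49

gcd(53, 59) = 1, so the inverse exists.
Extended Euclidean algorithm on (59, 53):
59 = 1 × 53 + 6  ⟹  6 = (1)·59 + (-1)·53
53 = 8 × 6 + 5  ⟹  5 = (-8)·59 + (9)·53
6 = 1 × 5 + 1  ⟹  1 = (9)·59 + (-10)·53
So (-10)·53 ≡ 1 (mod 59), i.e. 53^(-1) ≡ -10 ≡ 49 (mod 59).
Check: 53 × 49 = 2597 ≡ 1 (mod 59)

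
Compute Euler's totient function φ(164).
80

164 = 2^2 × 41
φ(n) = n × ∏(1 - 1/p) for each prime p dividing n
φ(164) = 164 × (1 - 1/2) × (1 - 1/41) = 80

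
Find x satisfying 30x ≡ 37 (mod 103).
x ≡ 39 (mod 103)

gcd(30, 103) = 1, which divides 37, so solutions exist.
Find 30^(-1) mod 103 by the extended Euclidean algorithm:
103 = 3 × 30 + 13  ⟹  13 = (1)·103 + (-3)·30
30 = 2 × 13 + 4  ⟹  4 = (-2)·103 + (7)·30
13 = 3 × 4 + 1  ⟹  1 = (7)·103 + (-24)·30
So (-24)·30 ≡ 1 (mod 103), i.e. 30^(-1) ≡ -24 ≡ 79 (mod 103).
x ≡ 79 × 37 = 2923 ≡ 39 (mod 103).
Check: 30 × 39 = 1170 ≡ 37 (mod 103).
Unique solution: x ≡ 39 (mod 103)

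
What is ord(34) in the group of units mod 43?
42

43 is prime, so ord(34) divides φ(43) = 42.
Divisors of 42: 1, 2, 3, 6, 7, 14, 21, 42.
Repeated squaring: 34^1 ≡ 34, 34^2 ≡ 38, 34^4 ≡ 25, 34^8 ≡ 23, 34^16 ≡ 13, 34^32 ≡ 40 (mod 43).
Test 34^d mod 43 for each divisor d in increasing order:
34^1 ≡ 34
34^2 ≡ 38
34^3 = 34^2·34^1 ≡ 2
34^6 = 34^4·34^2 ≡ 4
34^7 = 34^4·34^2·34^1 ≡ 7
34^14 = 34^8·34^4·34^2 ≡ 6
34^21 = 34^16·34^4·34^1 ≡ 42
34^42 = 34^32·34^8·34^2 ≡ 1  ← first divisor giving 1
The order is 42.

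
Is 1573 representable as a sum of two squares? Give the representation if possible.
22² + 33² (a=22, b=33)

Factorization: 1573 = 11^2 × 13
By Fermat: n is sum of two squares iff every prime p ≡ 3 (mod 4) appears to even power.
All primes ≡ 3 (mod 4) appear to even power.
Search a = 0, 1, 2, … for 1573 - a² a perfect square: first hit at a = 22: 1573 - 484 = 1089 = 33².
1573 = 22² + 33² = 484 + 1089 ✓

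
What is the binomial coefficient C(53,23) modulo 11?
10

Using Lucas' theorem:
Write n=53 and k=23 in base 11:
n in base 11: [4, 9]
k in base 11: [2, 1]
C(53,23) mod 11 = ∏ C(n_i, k_i) mod 11
Digit binomials (mod 11): C(4,2) = 6; C(9,1) = 9
Product: 6 × 9 = 54 ≡ 10 (mod 11)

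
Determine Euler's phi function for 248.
120

248 = 2^3 × 31
φ(n) = n × ∏(1 - 1/p) for each prime p dividing n
φ(248) = 248 × (1 - 1/2) × (1 - 1/31) = 120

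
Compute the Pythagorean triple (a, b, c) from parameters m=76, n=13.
(5607, 1976, 5945)

Euclid's formula: a = m² - n², b = 2mn, c = m² + n²
m = 76, n = 13
a = 76² - 13² = 5776 - 169 = 5607
b = 2 × 76 × 13 = 1976
c = 76² + 13² = 5776 + 169 = 5945
Verification: 5607² + 1976² = 31438449 + 3904576 = 35343025 = 5945² ✓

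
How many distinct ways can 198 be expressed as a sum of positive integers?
3345365983698

p(n) counts ways to write n as a sum of positive integers (order ignored).
Euler's pentagonal recurrence: p(k) = p(k-1) + p(k-2) - p(k-5) - p(k-7) + p(k-12) + p(k-15) - ... (offsets j(3j∓1)/2, signs ++--, p(0)=1, p(<0)=0).
DP table for k = 0..197: p(0)=1, p(1)=1, p(2)=2, p(3)=3, p(4)=5, p(5)=7, p(6)=11, p(7)=15, p(8)=22, p(9)=30, p(10)=42, p(11)=56, p(12)=77, p(13)=101, p(14)=135, p(15)=176, p(16)=231, p(17)=297, p(18)=385, p(19)=490, p(20)=627, p(21)=792, p(22)=1002, p(23)=1255, p(24)=1575, p(25)=1958, p(26)=2436, p(27)=3010, p(28)=3718, p(29)=4565, p(30)=5604, p(31)=6842, p(32)=8349, p(33)=10143, p(34)=12310, p(35)=14883, p(36)=17977, p(37)=21637, p(38)=26015, p(39)=31185, p(40)=37338, p(41)=44583, p(42)=53174, p(43)=63261, p(44)=75175, p(45)=89134, p(46)=105558, p(47)=124754, p(48)=147273, p(49)=173525, p(50)=204226, p(51)=239943, p(52)=281589, p(53)=329931, p(54)=386155, p(55)=451276, p(56)=526823, p(57)=614154, p(58)=715220, p(59)=831820, p(60)=966467, p(61)=1121505, p(62)=1300156, p(63)=1505499, p(64)=1741630, p(65)=2012558, p(66)=2323520, p(67)=2679689, p(68)=3087735, p(69)=3554345, p(70)=4087968, p(71)=4697205, p(72)=5392783, p(73)=6185689, p(74)=7089500, p(75)=8118264, p(76)=9289091, p(77)=10619863, p(78)=12132164, p(79)=13848650, p(80)=15796476, p(81)=18004327, p(82)=20506255, p(83)=23338469, p(84)=26543660, p(85)=30167357, p(86)=34262962, p(87)=38887673, p(88)=44108109, p(89)=49995925, p(90)=56634173, p(91)=64112359, p(92)=72533807, p(93)=82010177, p(94)=92669720, p(95)=104651419, p(96)=118114304, p(97)=133230930, p(98)=150198136, p(99)=169229875, p(100)=190569292, p(101)=214481126, p(102)=241265379, p(103)=271248950, p(104)=304801365, p(105)=342325709, p(106)=384276336, p(107)=431149389, p(108)=483502844, p(109)=541946240, p(110)=607163746, p(111)=679903203, p(112)=761002156, p(113)=851376628, p(114)=952050665, p(115)=1064144451, p(116)=1188908248, p(117)=1327710076, p(118)=1482074143, p(119)=1653668665, p(120)=1844349560, p(121)=2056148051, p(122)=2291320912, p(123)=2552338241, p(124)=2841940500, p(125)=3163127352, p(126)=3519222692, p(127)=3913864295, p(128)=4351078600, p(129)=4835271870, p(130)=5371315400, p(131)=5964539504, p(132)=6620830889, p(133)=7346629512, p(134)=8149040695, p(135)=9035836076, p(136)=10015581680, p(137)=11097645016, p(138)=12292341831, p(139)=13610949895, p(140)=15065878135, p(141)=16670689208, p(142)=18440293320, p(143)=20390982757, p(144)=22540654445, p(145)=24908858009, p(146)=27517052599, p(147)=30388671978, p(148)=33549419497, p(149)=37027355200, p(150)=40853235313, p(151)=45060624582, p(152)=49686288421, p(153)=54770336324, p(154)=60356673280, p(155)=66493182097, p(156)=73232243759, p(157)=80630964769, p(158)=88751778802, p(159)=97662728555, p(160)=107438159466, p(161)=118159068427, p(162)=129913904637, p(163)=142798995930, p(164)=156919475295, p(165)=172389800255, p(166)=189334822579, p(167)=207890420102, p(168)=228204732751, p(169)=250438925115, p(170)=274768617130, p(171)=301384802048, p(172)=330495499613, p(173)=362326859895, p(174)=397125074750, p(175)=435157697830, p(176)=476715857290, p(177)=522115831195, p(178)=571701605655, p(179)=625846753120, p(180)=684957390936, p(181)=749474411781, p(182)=819876908323, p(183)=896684817527, p(184)=980462880430, p(185)=1071823774337, p(186)=1171432692373, p(187)=1280011042268, p(188)=1398341745571, p(189)=1527273599625, p(190)=1667727404093, p(191)=1820701100652, p(192)=1987276856363, p(193)=2168627105469, p(194)=2366022741845, p(195)=2580840212973, p(196)=2814570987591, p(197)=3068829878530.
Final step: p(198) = p(197) + p(196) - p(193) - p(191) + p(186) + p(183) - p(176) - p(172) + p(163) + p(158) - p(147) - p(141) + p(128) + p(121) - p(106) - p(98) + p(81) + p(72) - p(53) - p(43) + p(22) + p(11)
= 3068829878530 + 2814570987591 - 2168627105469 - 1820701100652 + 1171432692373 + 896684817527 - 476715857290 - 330495499613 + 142798995930 + 88751778802 - 30388671978 - 16670689208 + 4351078600 + 2056148051 - 384276336 - 150198136 + 18004327 + 5392783 - 329931 - 63261 + 1002 + 56
= 3345365983698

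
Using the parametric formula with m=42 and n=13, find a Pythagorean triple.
(1595, 1092, 1933)

Euclid's formula: a = m² - n², b = 2mn, c = m² + n²
m = 42, n = 13
a = 42² - 13² = 1764 - 169 = 1595
b = 2 × 42 × 13 = 1092
c = 42² + 13² = 1764 + 169 = 1933
Verification: 1595² + 1092² = 2544025 + 1192464 = 3736489 = 1933² ✓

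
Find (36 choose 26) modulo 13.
1

Using Lucas' theorem:
Write n=36 and k=26 in base 13:
n in base 13: [2, 10]
k in base 13: [2, 0]
C(36,26) mod 13 = ∏ C(n_i, k_i) mod 13
Digit binomials (mod 13): C(2,2) = 1; C(10,0) = 1
Product: 1 × 1 = 1 ≡ 1 (mod 13)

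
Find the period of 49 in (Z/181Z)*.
6

181 is prime, so ord(49) divides φ(181) = 180.
Divisors of 180: 1, 2, 3, 4, 5, 6, 9, 10, 12, 15, 18, 20, 30, 36, 45, 60, 90, 180.
Repeated squaring: 49^1 ≡ 49, 49^2 ≡ 48, 49^4 ≡ 132, 49^8 ≡ 48, 49^16 ≡ 132, 49^32 ≡ 48, 49^64 ≡ 132, 49^128 ≡ 48 (mod 181).
Test 49^d mod 181 for each divisor d in increasing order:
49^1 ≡ 49
49^2 ≡ 48
49^3 = 49^2·49^1 ≡ 180
49^4 ≡ 132
49^5 = 49^4·49^1 ≡ 133
49^6 = 49^4·49^2 ≡ 1  ← first divisor giving 1
The order is 6.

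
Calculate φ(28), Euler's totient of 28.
12

28 = 2^2 × 7
φ(n) = n × ∏(1 - 1/p) for each prime p dividing n
φ(28) = 28 × (1 - 1/2) × (1 - 1/7) = 12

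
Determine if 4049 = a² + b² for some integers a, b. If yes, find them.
32² + 55² (a=32, b=55)

Factorization: 4049 = 4049
By Fermat: n is sum of two squares iff every prime p ≡ 3 (mod 4) appears to even power.
All primes ≡ 3 (mod 4) appear to even power.
Search a = 0, 1, 2, … for 4049 - a² a perfect square: first hit at a = 32: 4049 - 1024 = 3025 = 55².
4049 = 32² + 55² = 1024 + 3025 ✓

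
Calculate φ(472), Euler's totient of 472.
232

472 = 2^3 × 59
φ(n) = n × ∏(1 - 1/p) for each prime p dividing n
φ(472) = 472 × (1 - 1/2) × (1 - 1/59) = 232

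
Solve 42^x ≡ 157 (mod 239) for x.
186

Baby-step giant-step with step n = ⌈√239⌉ = 16.
Baby steps 42^j mod 239 (j:value) for j=0..15: 0:1, 1:42, 2:91, 3:237, 4:155, 5:57, 6:4, 7:168, 8:125, 9:231, 10:142, 11:228, 12:16, 13:194, 14:22, 15:207.
Giant-step multiplier: 42^(-16) ≡ 42^(238-16) = 42^222 ≡ 162 (mod 239).
Giant steps γ_i = 157·162^i mod 239: γ_0=157, γ_1=100, γ_2=187, γ_3=180, γ_4=2, γ_5=85, γ_6=147, γ_7=153, γ_8=169, γ_9=132, γ_10=113, γ_11=142 (in table at j=10).
x = i·n + j = 11·16 + 10 = 186.
Check: 42^186 ≡ 157 (mod 239).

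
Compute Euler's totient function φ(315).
144

315 = 3^2 × 5 × 7
φ(n) = n × ∏(1 - 1/p) for each prime p dividing n
φ(315) = 315 × (1 - 1/3) × (1 - 1/5) × (1 - 1/7) = 144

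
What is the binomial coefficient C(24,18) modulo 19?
0

Using Lucas' theorem:
Write n=24 and k=18 in base 19:
n in base 19: [1, 5]
k in base 19: [0, 18]
C(24,18) mod 19 = ∏ C(n_i, k_i) mod 19
Digit binomials (mod 19): C(1,0) = 1; C(5,18) = 0 (k_i > n_i)
Product: 1 × 0 = 0 ≡ 0 (mod 19)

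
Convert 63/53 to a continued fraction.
[1; 5, 3, 3]

Euclidean algorithm steps:
63 = 1 × 53 + 10
53 = 5 × 10 + 3
10 = 3 × 3 + 1
3 = 3 × 1 + 0
Continued fraction: [1; 5, 3, 3]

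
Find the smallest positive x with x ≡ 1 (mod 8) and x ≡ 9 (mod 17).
9

Using Chinese Remainder Theorem:
M = 8 × 17 = 136
M1 = 17, M2 = 8
y1 = 17^(-1) mod 8 = 1
y2 = 8^(-1) mod 17 = 15
x = (1×17×1 + 9×8×15) mod 136 = 9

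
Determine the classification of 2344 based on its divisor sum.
deficient

Proper divisors of 2344: sum = 1 + 2 + 4 + 8 + 293 + 586 + 1172 = 2066
Since 2066 < 2344, 2344 is deficient.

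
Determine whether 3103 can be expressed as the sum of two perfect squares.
Not possible

Factorization: 3103 = 29 × 107
By Fermat: n is sum of two squares iff every prime p ≡ 3 (mod 4) appears to even power.
Prime(s) ≡ 3 (mod 4) with odd exponent: [(107, 1)]
Therefore 3103 cannot be expressed as a² + b².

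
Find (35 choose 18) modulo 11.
0

Using Lucas' theorem:
Write n=35 and k=18 in base 11:
n in base 11: [3, 2]
k in base 11: [1, 7]
C(35,18) mod 11 = ∏ C(n_i, k_i) mod 11
Digit binomials (mod 11): C(3,1) = 3; C(2,7) = 0 (k_i > n_i)
Product: 3 × 0 = 0 ≡ 0 (mod 11)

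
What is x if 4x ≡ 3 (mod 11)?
x ≡ 9 (mod 11)

gcd(4, 11) = 1, which divides 3, so solutions exist.
Find 4^(-1) mod 11 by the extended Euclidean algorithm:
11 = 2 × 4 + 3  ⟹  3 = (1)·11 + (-2)·4
4 = 1 × 3 + 1  ⟹  1 = (-1)·11 + (3)·4
So (3)·4 ≡ 1 (mod 11), i.e. 4^(-1) ≡ 3 (mod 11).
x ≡ 3 × 3 = 9 ≡ 9 (mod 11).
Check: 4 × 9 = 36 ≡ 3 (mod 11).
Unique solution: x ≡ 9 (mod 11)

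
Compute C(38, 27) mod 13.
12

Using Lucas' theorem:
Write n=38 and k=27 in base 13:
n in base 13: [2, 12]
k in base 13: [2, 1]
C(38,27) mod 13 = ∏ C(n_i, k_i) mod 13
Digit binomials (mod 13): C(2,2) = 1; C(12,1) = 12
Product: 1 × 12 = 12 ≡ 12 (mod 13)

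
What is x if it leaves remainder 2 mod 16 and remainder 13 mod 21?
34

Using Chinese Remainder Theorem:
M = 16 × 21 = 336
M1 = 21, M2 = 16
y1 = 21^(-1) mod 16 = 13
y2 = 16^(-1) mod 21 = 4
x = (2×21×13 + 13×16×4) mod 336 = 34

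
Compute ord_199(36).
99

199 is prime, so ord(36) divides φ(199) = 198.
Divisors of 198: 1, 2, 3, 6, 9, 11, 18, 22, 33, 66, 99, 198.
Repeated squaring: 36^1 ≡ 36, 36^2 ≡ 102, 36^4 ≡ 56, 36^8 ≡ 151, 36^16 ≡ 115, 36^32 ≡ 91, 36^64 ≡ 122, 36^128 ≡ 158 (mod 199).
Test 36^d mod 199 for each divisor d in increasing order:
36^1 ≡ 36
36^2 ≡ 102
36^3 = 36^2·36^1 ≡ 90
36^6 = 36^4·36^2 ≡ 140
36^9 = 36^8·36^1 ≡ 63
36^11 = 36^8·36^2·36^1 ≡ 58
36^18 = 36^16·36^2 ≡ 188
36^22 = 36^16·36^4·36^2 ≡ 180
36^33 = 36^32·36^1 ≡ 92
36^66 = 36^64·36^2 ≡ 106
36^99 = 36^64·36^32·36^2·36^1 ≡ 1  ← first divisor giving 1
The order is 99.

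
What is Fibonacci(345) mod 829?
0

Matrix identity: Q^n = [[F_(n+1), F_n], [F_n, F_(n-1)]] with Q = [[1,1],[1,0]].
n = 345 = 101011001₂. Square-and-multiply, entries mod 829:
Q^1 = [[1,1],[1,0]]
Q^2 = (Q^1)² = [[2,1],[1,1]]
Q^5 = (Q^2)²·Q = [[8,5],[5,3]]
Q^10 = (Q^5)² = [[89,55],[55,34]]
Q^21 = (Q^10)²·Q = [[302,169],[169,133]]
Q^43 = (Q^21)²·Q = [[123,389],[389,563]]
Q^86 = (Q^43)² = [[650,745],[745,734]]
Q^172 = (Q^86)² = [[134,633],[633,330]]
Q^345 = (Q^172)²·Q = [[246,0],[0,246]]
F_345 mod 829 = Q^345[0][1] = 0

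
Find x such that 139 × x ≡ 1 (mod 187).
74

gcd(139, 187) = 1, so the inverse exists.
Extended Euclidean algorithm on (187, 139):
187 = 1 × 139 + 48  ⟹  48 = (1)·187 + (-1)·139
139 = 2 × 48 + 43  ⟹  43 = (-2)·187 + (3)·139
48 = 1 × 43 + 5  ⟹  5 = (3)·187 + (-4)·139
43 = 8 × 5 + 3  ⟹  3 = (-26)·187 + (35)·139
5 = 1 × 3 + 2  ⟹  2 = (29)·187 + (-39)·139
3 = 1 × 2 + 1  ⟹  1 = (-55)·187 + (74)·139
So (74)·139 ≡ 1 (mod 187), i.e. 139^(-1) ≡ 74 (mod 187).
Check: 139 × 74 = 10286 ≡ 1 (mod 187)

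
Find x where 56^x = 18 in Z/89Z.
82

Baby-step giant-step with step n = ⌈√89⌉ = 10.
Baby steps 56^j mod 89 (j:value) for j=0..9: 0:1, 1:56, 2:21, 3:19, 4:85, 5:43, 6:5, 7:13, 8:16, 9:6.
Giant-step multiplier: 56^(-10) ≡ 56^(88-10) = 56^78 ≡ 40 (mod 89).
Giant steps γ_i = 18·40^i mod 89: γ_0=18, γ_1=8, γ_2=53, γ_3=73, γ_4=72, γ_5=32, γ_6=34, γ_7=25, γ_8=21 (in table at j=2).
x = i·n + j = 8·10 + 2 = 82.
Check: 56^82 ≡ 18 (mod 89).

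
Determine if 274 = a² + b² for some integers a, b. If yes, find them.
7² + 15² (a=7, b=15)

Factorization: 274 = 2 × 137
By Fermat: n is sum of two squares iff every prime p ≡ 3 (mod 4) appears to even power.
All primes ≡ 3 (mod 4) appear to even power.
Search a = 0, 1, 2, … for 274 - a² a perfect square: first hit at a = 7: 274 - 49 = 225 = 15².
274 = 7² + 15² = 49 + 225 ✓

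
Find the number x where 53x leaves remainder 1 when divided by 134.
43

gcd(53, 134) = 1, so the inverse exists.
Extended Euclidean algorithm on (134, 53):
134 = 2 × 53 + 28  ⟹  28 = (1)·134 + (-2)·53
53 = 1 × 28 + 25  ⟹  25 = (-1)·134 + (3)·53
28 = 1 × 25 + 3  ⟹  3 = (2)·134 + (-5)·53
25 = 8 × 3 + 1  ⟹  1 = (-17)·134 + (43)·53
So (43)·53 ≡ 1 (mod 134), i.e. 53^(-1) ≡ 43 (mod 134).
Check: 53 × 43 = 2279 ≡ 1 (mod 134)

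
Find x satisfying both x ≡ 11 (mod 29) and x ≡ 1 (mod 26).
417

Using Chinese Remainder Theorem:
M = 29 × 26 = 754
M1 = 26, M2 = 29
y1 = 26^(-1) mod 29 = 19
y2 = 29^(-1) mod 26 = 9
x = (11×26×19 + 1×29×9) mod 754 = 417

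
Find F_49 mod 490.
379

Matrix identity: Q^n = [[F_(n+1), F_n], [F_n, F_(n-1)]] with Q = [[1,1],[1,0]].
n = 49 = 110001₂. Square-and-multiply, entries mod 490:
Q^1 = [[1,1],[1,0]]
Q^3 = (Q^1)²·Q = [[3,2],[2,1]]
Q^6 = (Q^3)² = [[13,8],[8,5]]
Q^12 = (Q^6)² = [[233,144],[144,89]]
Q^24 = (Q^12)² = [[55,308],[308,237]]
Q^49 = (Q^24)²·Q = [[155,379],[379,266]]
F_49 mod 490 = Q^49[0][1] = 379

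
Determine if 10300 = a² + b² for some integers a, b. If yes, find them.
Not possible

Factorization: 10300 = 2^2 × 5^2 × 103
By Fermat: n is sum of two squares iff every prime p ≡ 3 (mod 4) appears to even power.
Prime(s) ≡ 3 (mod 4) with odd exponent: [(103, 1)]
Therefore 10300 cannot be expressed as a² + b².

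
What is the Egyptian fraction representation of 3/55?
1/19 + 1/523 + 1/546535

Greedy algorithm:
3/55: ceiling(55/3) = 19, use 1/19
2/1045: ceiling(1045/2) = 523, use 1/523
1/546535: ceiling(546535/1) = 546535, use 1/546535
Result: 3/55 = 1/19 + 1/523 + 1/546535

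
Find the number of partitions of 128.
4351078600

p(n) counts ways to write n as a sum of positive integers (order ignored).
Euler's pentagonal recurrence: p(k) = p(k-1) + p(k-2) - p(k-5) - p(k-7) + p(k-12) + p(k-15) - ... (offsets j(3j∓1)/2, signs ++--, p(0)=1, p(<0)=0).
DP table for k = 0..127: p(0)=1, p(1)=1, p(2)=2, p(3)=3, p(4)=5, p(5)=7, p(6)=11, p(7)=15, p(8)=22, p(9)=30, p(10)=42, p(11)=56, p(12)=77, p(13)=101, p(14)=135, p(15)=176, p(16)=231, p(17)=297, p(18)=385, p(19)=490, p(20)=627, p(21)=792, p(22)=1002, p(23)=1255, p(24)=1575, p(25)=1958, p(26)=2436, p(27)=3010, p(28)=3718, p(29)=4565, p(30)=5604, p(31)=6842, p(32)=8349, p(33)=10143, p(34)=12310, p(35)=14883, p(36)=17977, p(37)=21637, p(38)=26015, p(39)=31185, p(40)=37338, p(41)=44583, p(42)=53174, p(43)=63261, p(44)=75175, p(45)=89134, p(46)=105558, p(47)=124754, p(48)=147273, p(49)=173525, p(50)=204226, p(51)=239943, p(52)=281589, p(53)=329931, p(54)=386155, p(55)=451276, p(56)=526823, p(57)=614154, p(58)=715220, p(59)=831820, p(60)=966467, p(61)=1121505, p(62)=1300156, p(63)=1505499, p(64)=1741630, p(65)=2012558, p(66)=2323520, p(67)=2679689, p(68)=3087735, p(69)=3554345, p(70)=4087968, p(71)=4697205, p(72)=5392783, p(73)=6185689, p(74)=7089500, p(75)=8118264, p(76)=9289091, p(77)=10619863, p(78)=12132164, p(79)=13848650, p(80)=15796476, p(81)=18004327, p(82)=20506255, p(83)=23338469, p(84)=26543660, p(85)=30167357, p(86)=34262962, p(87)=38887673, p(88)=44108109, p(89)=49995925, p(90)=56634173, p(91)=64112359, p(92)=72533807, p(93)=82010177, p(94)=92669720, p(95)=104651419, p(96)=118114304, p(97)=133230930, p(98)=150198136, p(99)=169229875, p(100)=190569292, p(101)=214481126, p(102)=241265379, p(103)=271248950, p(104)=304801365, p(105)=342325709, p(106)=384276336, p(107)=431149389, p(108)=483502844, p(109)=541946240, p(110)=607163746, p(111)=679903203, p(112)=761002156, p(113)=851376628, p(114)=952050665, p(115)=1064144451, p(116)=1188908248, p(117)=1327710076, p(118)=1482074143, p(119)=1653668665, p(120)=1844349560, p(121)=2056148051, p(122)=2291320912, p(123)=2552338241, p(124)=2841940500, p(125)=3163127352, p(126)=3519222692, p(127)=3913864295.
Final step: p(128) = p(127) + p(126) - p(123) - p(121) + p(116) + p(113) - p(106) - p(102) + p(93) + p(88) - p(77) - p(71) + p(58) + p(51) - p(36) - p(28) + p(11) + p(2)
= 3913864295 + 3519222692 - 2552338241 - 2056148051 + 1188908248 + 851376628 - 384276336 - 241265379 + 82010177 + 44108109 - 10619863 - 4697205 + 715220 + 239943 - 17977 - 3718 + 56 + 2
= 4351078600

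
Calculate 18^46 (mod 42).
18

Repeated squaring. Binary of 46 = 101110.
18^1 ≡ 18 (mod 42); 18^2 ≡ 30 (mod 42); 18^4 ≡ 18 (mod 42); 18^8 ≡ 30 (mod 42); 18^16 ≡ 18 (mod 42); 18^32 ≡ 30 (mod 42)
18^46 = 18^2 × 18^4 × 18^8 × 18^32 ≡ 18 (mod 42)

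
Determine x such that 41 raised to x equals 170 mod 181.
4

Baby-step giant-step with step n = ⌈√181⌉ = 14.
Baby steps 41^j mod 181 (j:value) for j=0..13: 0:1, 1:41, 2:52, 3:141, 4:170, 5:92, 6:152, 7:78, 8:121, 9:74, 10:138, 11:47, 12:117, 13:91.
h = 170 is already in the table at j=4, so x = 4.
Check: 41^4 ≡ 170 (mod 181).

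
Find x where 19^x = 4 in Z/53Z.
38

Baby-step giant-step with step n = ⌈√53⌉ = 8.
Baby steps 19^j mod 53 (j:value) for j=0..7: 0:1, 1:19, 2:43, 3:22, 4:47, 5:45, 6:7, 7:27.
Giant-step multiplier: 19^(-8) ≡ 19^(52-8) = 19^44 ≡ 28 (mod 53).
Giant steps γ_i = 4·28^i mod 53: γ_0=4, γ_1=6, γ_2=9, γ_3=40, γ_4=7 (in table at j=6).
x = i·n + j = 4·8 + 6 = 38.
Check: 19^38 ≡ 4 (mod 53).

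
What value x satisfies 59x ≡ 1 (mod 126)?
47

gcd(59, 126) = 1, so the inverse exists.
Extended Euclidean algorithm on (126, 59):
126 = 2 × 59 + 8  ⟹  8 = (1)·126 + (-2)·59
59 = 7 × 8 + 3  ⟹  3 = (-7)·126 + (15)·59
8 = 2 × 3 + 2  ⟹  2 = (15)·126 + (-32)·59
3 = 1 × 2 + 1  ⟹  1 = (-22)·126 + (47)·59
So (47)·59 ≡ 1 (mod 126), i.e. 59^(-1) ≡ 47 (mod 126).
Check: 59 × 47 = 2773 ≡ 1 (mod 126)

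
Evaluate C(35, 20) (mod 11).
0

Using Lucas' theorem:
Write n=35 and k=20 in base 11:
n in base 11: [3, 2]
k in base 11: [1, 9]
C(35,20) mod 11 = ∏ C(n_i, k_i) mod 11
Digit binomials (mod 11): C(3,1) = 3; C(2,9) = 0 (k_i > n_i)
Product: 3 × 0 = 0 ≡ 0 (mod 11)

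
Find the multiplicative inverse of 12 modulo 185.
108

gcd(12, 185) = 1, so the inverse exists.
Extended Euclidean algorithm on (185, 12):
185 = 15 × 12 + 5  ⟹  5 = (1)·185 + (-15)·12
12 = 2 × 5 + 2  ⟹  2 = (-2)·185 + (31)·12
5 = 2 × 2 + 1  ⟹  1 = (5)·185 + (-77)·12
So (-77)·12 ≡ 1 (mod 185), i.e. 12^(-1) ≡ -77 ≡ 108 (mod 185).
Check: 12 × 108 = 1296 ≡ 1 (mod 185)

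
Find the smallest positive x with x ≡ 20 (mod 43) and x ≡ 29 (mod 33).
1052

Using Chinese Remainder Theorem:
M = 43 × 33 = 1419
M1 = 33, M2 = 43
y1 = 33^(-1) mod 43 = 30
y2 = 43^(-1) mod 33 = 10
x = (20×33×30 + 29×43×10) mod 1419 = 1052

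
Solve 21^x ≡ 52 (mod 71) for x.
33

Baby-step giant-step with step n = ⌈√71⌉ = 9.
Baby steps 21^j mod 71 (j:value) for j=0..8: 0:1, 1:21, 2:15, 3:31, 4:12, 5:39, 6:38, 7:17, 8:2.
Giant-step multiplier: 21^(-9) ≡ 21^(70-9) = 21^61 ≡ 22 (mod 71).
Giant steps γ_i = 52·22^i mod 71: γ_0=52, γ_1=8, γ_2=34, γ_3=38 (in table at j=6).
x = i·n + j = 3·9 + 6 = 33.
Check: 21^33 ≡ 52 (mod 71).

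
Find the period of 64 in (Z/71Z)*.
35

71 is prime, so ord(64) divides φ(71) = 70.
Divisors of 70: 1, 2, 5, 7, 10, 14, 35, 70.
Repeated squaring: 64^1 ≡ 64, 64^2 ≡ 49, 64^4 ≡ 58, 64^8 ≡ 27, 64^16 ≡ 19, 64^32 ≡ 6, 64^64 ≡ 36 (mod 71).
Test 64^d mod 71 for each divisor d in increasing order:
64^1 ≡ 64
64^2 ≡ 49
64^5 = 64^4·64^1 ≡ 20
64^7 = 64^4·64^2·64^1 ≡ 57
64^10 = 64^8·64^2 ≡ 45
64^14 = 64^8·64^4·64^2 ≡ 54
64^35 = 64^32·64^2·64^1 ≡ 1  ← first divisor giving 1
The order is 35.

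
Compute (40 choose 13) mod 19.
0

Using Lucas' theorem:
Write n=40 and k=13 in base 19:
n in base 19: [2, 2]
k in base 19: [0, 13]
C(40,13) mod 19 = ∏ C(n_i, k_i) mod 19
Digit binomials (mod 19): C(2,0) = 1; C(2,13) = 0 (k_i > n_i)
Product: 1 × 0 = 0 ≡ 0 (mod 19)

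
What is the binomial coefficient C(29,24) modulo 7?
0

Using Lucas' theorem:
Write n=29 and k=24 in base 7:
n in base 7: [4, 1]
k in base 7: [3, 3]
C(29,24) mod 7 = ∏ C(n_i, k_i) mod 7
Digit binomials (mod 7): C(4,3) = 4; C(1,3) = 0 (k_i > n_i)
Product: 4 × 0 = 0 ≡ 0 (mod 7)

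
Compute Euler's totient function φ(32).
16

32 = 2^5
φ(n) = n × ∏(1 - 1/p) for each prime p dividing n
φ(32) = 32 × (1 - 1/2) = 16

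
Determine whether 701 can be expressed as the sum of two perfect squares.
5² + 26² (a=5, b=26)

Factorization: 701 = 701
By Fermat: n is sum of two squares iff every prime p ≡ 3 (mod 4) appears to even power.
All primes ≡ 3 (mod 4) appear to even power.
Search a = 0, 1, 2, … for 701 - a² a perfect square: first hit at a = 5: 701 - 25 = 676 = 26².
701 = 5² + 26² = 25 + 676 ✓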